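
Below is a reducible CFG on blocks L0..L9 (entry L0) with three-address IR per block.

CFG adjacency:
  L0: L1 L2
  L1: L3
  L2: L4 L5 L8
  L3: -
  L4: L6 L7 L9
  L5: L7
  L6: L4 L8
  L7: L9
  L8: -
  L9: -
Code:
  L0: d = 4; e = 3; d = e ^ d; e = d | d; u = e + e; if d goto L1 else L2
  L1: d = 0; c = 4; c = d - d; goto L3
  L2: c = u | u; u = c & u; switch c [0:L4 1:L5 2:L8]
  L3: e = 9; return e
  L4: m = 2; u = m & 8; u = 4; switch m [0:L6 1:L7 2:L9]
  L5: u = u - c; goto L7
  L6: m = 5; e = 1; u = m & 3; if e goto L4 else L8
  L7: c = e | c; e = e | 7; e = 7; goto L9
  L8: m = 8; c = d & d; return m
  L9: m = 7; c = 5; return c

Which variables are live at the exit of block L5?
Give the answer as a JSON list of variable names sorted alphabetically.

Answer: ["c", "e"]

Working:
Block summaries:
  L0: {d,e,u} / ∅
  L1: {c,d} / ∅
  L2: {c,u} / {u}
  L3: {e} / ∅
  L4: {m,u} / ∅
  L5: {u} / {c,u}
  L6: {e,m,u} / ∅
  L7: {c,e} / {c,e}
  L8: {c,m} / {d}
  L9: {c,m} / ∅

Live sets:
  L0: in=∅ out={d,e,u}
  L1: in=∅ out=∅
  L2: in={d,e,u} out={c,d,e,u}
  L3: in=∅ out=∅
  L4: in={c,d,e} out={c,d,e}
  L5: in={c,e,u} out={c,e}
  L6: in={c,d} out={c,d,e}
  L7: in={c,e} out=∅
  L8: in={d} out=∅
  L9: in=∅ out=∅

live-out(L5) = ["c", "e"]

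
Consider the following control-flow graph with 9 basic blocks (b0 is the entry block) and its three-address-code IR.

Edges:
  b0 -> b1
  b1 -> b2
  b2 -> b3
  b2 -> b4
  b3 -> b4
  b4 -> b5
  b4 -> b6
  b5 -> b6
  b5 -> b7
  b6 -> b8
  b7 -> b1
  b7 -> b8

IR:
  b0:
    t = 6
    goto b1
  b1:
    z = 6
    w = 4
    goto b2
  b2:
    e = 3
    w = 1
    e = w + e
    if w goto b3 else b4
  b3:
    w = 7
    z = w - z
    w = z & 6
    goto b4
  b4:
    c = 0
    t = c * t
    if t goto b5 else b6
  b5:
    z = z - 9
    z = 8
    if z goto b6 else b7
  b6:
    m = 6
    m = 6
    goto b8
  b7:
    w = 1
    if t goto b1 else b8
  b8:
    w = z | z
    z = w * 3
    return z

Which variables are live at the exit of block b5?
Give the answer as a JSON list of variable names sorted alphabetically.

Block summaries:
  b0: {t} / ∅
  b1: {w,z} / ∅
  b2: {e,w} / ∅
  b3: {w,z} / {z}
  b4: {c,t} / {t}
  b5: {z} / {z}
  b6: {m} / ∅
  b7: {w} / {t}
  b8: {w,z} / {z}

Live sets:
  b0 li=∅ lo={t}
  b1 li={t} lo={t,z}
  b2 li={t,z} lo={t,z}
  b3 li={t,z} lo={t,z}
  b4 li={t,z} lo={t,z}
  b5 li={t,z} lo={t,z}
  b6 li={z} lo={z}
  b7 li={t,z} lo={t,z}
  b8 li={z} lo=∅

live-out(b5) = ["t", "z"]

Answer: ["t", "z"]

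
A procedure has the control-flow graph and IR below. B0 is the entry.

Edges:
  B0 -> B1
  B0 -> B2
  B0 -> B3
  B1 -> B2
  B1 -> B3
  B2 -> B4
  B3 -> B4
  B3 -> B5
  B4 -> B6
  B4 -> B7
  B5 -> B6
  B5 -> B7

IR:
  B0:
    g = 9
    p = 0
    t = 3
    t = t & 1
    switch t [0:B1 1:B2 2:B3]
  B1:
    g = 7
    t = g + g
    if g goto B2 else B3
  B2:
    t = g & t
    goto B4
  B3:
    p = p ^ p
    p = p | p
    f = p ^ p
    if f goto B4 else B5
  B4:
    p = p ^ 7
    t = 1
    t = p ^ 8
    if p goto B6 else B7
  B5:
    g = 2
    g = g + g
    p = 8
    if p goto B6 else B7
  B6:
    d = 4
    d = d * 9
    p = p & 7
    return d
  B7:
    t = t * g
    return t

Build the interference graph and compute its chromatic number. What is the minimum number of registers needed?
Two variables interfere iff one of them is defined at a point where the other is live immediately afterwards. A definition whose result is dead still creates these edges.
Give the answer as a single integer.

Block summaries:
  B0: {g,p,t} / ∅
  B1: {g,t} / ∅
  B2: {t} / {g,t}
  B3: {f,p} / {p}
  B4: {p,t} / {p}
  B5: {g,p} / ∅
  B6: {d,p} / {p}
  B7: {t} / {g,t}

Liveness:
  live B0: ∅→{g,p,t}
  live B1: {p}→{g,p,t}
  live B2: {g,p,t}→{g,p}
  live B3: {g,p,t}→{g,p,t}
  live B4: {g,p}→{g,p,t}
  live B5: {t}→{g,p,t}
  live B6: {p}→∅
  live B7: {g,t}→∅

Interfere edges:
  d — {p}
  f — {g,p,t}
  g — {f,p,t}
  p — {d,f,g,t}
  t — {f,g,p}

Registers:
  {f,g,p,t} pairwise interfere (4-clique) ⇒ χ ≥ 4
  4-colouring: r0={p}  r1={d,f}  r2={g}  r3={t}
  χ = 4

Answer: 4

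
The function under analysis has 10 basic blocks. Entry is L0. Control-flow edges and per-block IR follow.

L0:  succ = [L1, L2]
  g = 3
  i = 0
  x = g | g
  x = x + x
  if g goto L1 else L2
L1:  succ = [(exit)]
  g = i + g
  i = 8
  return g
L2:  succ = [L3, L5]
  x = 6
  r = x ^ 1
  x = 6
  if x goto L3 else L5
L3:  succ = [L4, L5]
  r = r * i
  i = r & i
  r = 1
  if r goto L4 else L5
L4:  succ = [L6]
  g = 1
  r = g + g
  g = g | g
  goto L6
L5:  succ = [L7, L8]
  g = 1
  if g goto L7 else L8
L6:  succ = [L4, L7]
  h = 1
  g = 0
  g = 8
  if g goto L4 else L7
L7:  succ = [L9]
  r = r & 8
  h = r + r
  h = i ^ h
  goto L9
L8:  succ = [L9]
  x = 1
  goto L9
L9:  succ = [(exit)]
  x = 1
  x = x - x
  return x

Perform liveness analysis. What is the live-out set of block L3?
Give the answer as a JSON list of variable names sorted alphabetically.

Per-block:
  L0 def {g,i,x} use ∅
  L1 def {g,i} use {g,i}
  L2 def {r,x} use ∅
  L3 def {i,r} use {i,r}
  L4 def {g,r} use ∅
  L5 def {g} use ∅
  L6 def {g,h} use ∅
  L7 def {h,r} use {i,r}
  L8 def {x} use ∅
  L9 def {x} use ∅

Backward fixpoint:
  live L0: ∅→{g,i}
  live L1: {g,i}→∅
  live L2: {i}→{i,r}
  live L3: {i,r}→{i,r}
  live L4: {i}→{i,r}
  live L5: {i,r}→{i,r}
  live L6: {i,r}→{i,r}
  live L7: {i,r}→∅
  live L8: ∅→∅
  live L9: ∅→∅

live-out(L3) = ["i", "r"]

Answer: ["i", "r"]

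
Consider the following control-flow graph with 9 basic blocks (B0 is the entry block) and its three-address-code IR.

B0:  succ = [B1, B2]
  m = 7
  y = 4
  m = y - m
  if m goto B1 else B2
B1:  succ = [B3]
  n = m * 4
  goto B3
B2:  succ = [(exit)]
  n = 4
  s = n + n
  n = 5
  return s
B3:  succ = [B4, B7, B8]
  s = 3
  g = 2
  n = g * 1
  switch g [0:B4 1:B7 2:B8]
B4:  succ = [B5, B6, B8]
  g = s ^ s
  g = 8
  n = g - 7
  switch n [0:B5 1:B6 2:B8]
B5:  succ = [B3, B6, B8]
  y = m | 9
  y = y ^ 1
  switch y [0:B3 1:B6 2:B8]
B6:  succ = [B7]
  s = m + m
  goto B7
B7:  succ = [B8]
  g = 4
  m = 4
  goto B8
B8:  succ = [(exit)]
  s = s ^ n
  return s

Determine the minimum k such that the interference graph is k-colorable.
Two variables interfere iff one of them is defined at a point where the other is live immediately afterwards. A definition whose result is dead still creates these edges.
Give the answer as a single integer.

Answer: 4

Analysis:
Block summaries:
  B0: {m,y} / ∅
  B1: {n} / {m}
  B2: {n,s} / ∅
  B3: {g,n,s} / ∅
  B4: {g,n} / {s}
  B5: {y} / {m}
  B6: {s} / {m}
  B7: {g,m} / ∅
  B8: {s} / {n,s}

Backward fixpoint:
  B0: in=∅ out={m}
  B1: in={m} out={m}
  B2: in=∅ out=∅
  B3: in={m} out={m,n,s}
  B4: in={m,s} out={m,n,s}
  B5: in={m,n,s} out={m,n,s}
  B6: in={m,n} out={n,s}
  B7: in={n,s} out={n,s}
  B8: in={n,s} out=∅

Interference:
  g↔{m,n,s}
  m↔{g,n,s,y}
  n↔{g,m,s,y}
  s↔{g,m,n,y}
  y↔{m,n,s}

Registers:
  {g,m,n,s} pairwise interfere (4-clique) ⇒ χ ≥ 4
  assign g→r3 m→r0 n→r1 s→r2 y→r3 — no edge inside a register ⇒ χ ≤ 4
  χ = 4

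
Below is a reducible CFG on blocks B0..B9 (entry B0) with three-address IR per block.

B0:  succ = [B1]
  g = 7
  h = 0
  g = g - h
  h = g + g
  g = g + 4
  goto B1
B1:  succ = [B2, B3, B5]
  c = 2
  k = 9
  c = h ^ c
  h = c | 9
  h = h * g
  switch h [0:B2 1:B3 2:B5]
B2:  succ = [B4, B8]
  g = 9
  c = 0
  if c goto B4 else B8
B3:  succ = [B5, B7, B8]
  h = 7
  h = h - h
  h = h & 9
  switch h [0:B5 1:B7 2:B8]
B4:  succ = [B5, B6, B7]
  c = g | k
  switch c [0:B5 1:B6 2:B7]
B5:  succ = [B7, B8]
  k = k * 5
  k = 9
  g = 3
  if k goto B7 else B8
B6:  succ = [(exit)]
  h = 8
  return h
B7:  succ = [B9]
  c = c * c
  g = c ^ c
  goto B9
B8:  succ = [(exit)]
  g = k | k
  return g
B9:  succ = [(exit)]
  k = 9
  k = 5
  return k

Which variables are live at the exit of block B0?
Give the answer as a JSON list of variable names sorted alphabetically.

def/use:
  B0: {g,h} / ∅
  B1: {c,h,k} / {g,h}
  B2: {c,g} / ∅
  B3: {h} / ∅
  B4: {c} / {g,k}
  B5: {g,k} / {k}
  B6: {h} / ∅
  B7: {c,g} / {c}
  B8: {g} / {k}
  B9: {k} / ∅

Backward fixpoint:
  B0: in=∅ out={g,h}
  B1: in={g,h} out={c,k}
  B2: in={k} out={g,k}
  B3: in={c,k} out={c,k}
  B4: in={g,k} out={c,k}
  B5: in={c,k} out={c,k}
  B6: in=∅ out=∅
  B7: in={c} out=∅
  B8: in={k} out=∅
  B9: in=∅ out=∅

live-out(B0) = ["g", "h"]

Answer: ["g", "h"]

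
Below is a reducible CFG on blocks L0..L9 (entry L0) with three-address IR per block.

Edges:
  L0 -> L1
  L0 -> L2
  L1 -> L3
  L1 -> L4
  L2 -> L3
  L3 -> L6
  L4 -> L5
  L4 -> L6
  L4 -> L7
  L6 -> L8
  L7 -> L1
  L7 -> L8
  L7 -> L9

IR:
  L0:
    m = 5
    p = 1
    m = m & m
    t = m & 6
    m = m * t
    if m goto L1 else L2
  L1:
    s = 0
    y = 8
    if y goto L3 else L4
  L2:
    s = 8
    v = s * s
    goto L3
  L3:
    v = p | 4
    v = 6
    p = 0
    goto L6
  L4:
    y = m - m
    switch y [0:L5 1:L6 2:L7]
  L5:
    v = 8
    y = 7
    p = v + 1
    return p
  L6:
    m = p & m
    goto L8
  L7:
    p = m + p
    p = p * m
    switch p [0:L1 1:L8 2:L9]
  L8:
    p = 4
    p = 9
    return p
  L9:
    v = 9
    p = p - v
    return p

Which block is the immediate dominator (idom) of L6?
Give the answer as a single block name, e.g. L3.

idom tree: L1←L0 L2←L0 L3←L0 L4←L1 L5←L4 L6←L0 L7←L4 L8←L0 L9←L7
Join-block Dom:
  L1: preds {L0,L7}: {L0} ∩ {L0,L1,L4,L7} = {L0}; idom=L0
  L3: preds {L1,L2}: {L0,L1} ∩ {L0,L2} = {L0}; idom=L0
  L6: preds {L3,L4}: {L0,L3} ∩ {L0,L1,L4} = {L0}; idom=L0
  L8: preds {L6,L7}: {L0,L6} ∩ {L0,L1,L4,L7} = {L0}; idom=L0

idom(L6) = L0

Answer: L0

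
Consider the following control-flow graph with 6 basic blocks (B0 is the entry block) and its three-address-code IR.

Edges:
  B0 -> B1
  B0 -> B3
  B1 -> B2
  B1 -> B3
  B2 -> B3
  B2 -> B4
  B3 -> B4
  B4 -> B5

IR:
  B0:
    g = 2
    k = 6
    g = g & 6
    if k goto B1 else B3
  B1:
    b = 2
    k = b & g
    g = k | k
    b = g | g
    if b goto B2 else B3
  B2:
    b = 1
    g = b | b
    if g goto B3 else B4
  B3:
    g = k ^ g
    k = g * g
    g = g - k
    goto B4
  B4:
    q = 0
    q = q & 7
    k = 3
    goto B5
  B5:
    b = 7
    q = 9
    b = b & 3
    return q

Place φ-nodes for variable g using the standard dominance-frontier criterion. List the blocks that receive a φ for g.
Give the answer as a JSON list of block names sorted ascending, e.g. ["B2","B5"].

Answer: ["B3", "B4"]

Analysis:
idom tree: B1←B0 B2←B1 B3←B0 B4←B0 B5←B4
Dom at joins:
  B3: preds {B0,B1,B2}: {B0} ∩ {B0,B1} ∩ {B0,B1,B2} = {B0}; idom=B0
  B4: preds {B2,B3}: {B0,B1,B2} ∩ {B0,B3} = {B0}; idom=B0

Frontier:
  B3←B0: walk · to B0
  B3←B1: walk B1 to B0
  B3←B2: walk B2→B1 to B0
  B4←B2: walk B2→B1 to B0
  B4←B3: walk B3 to B0
  B0 → ∅
  B1 → {B3,B4}
  B2 → {B3,B4}
  B3 → {B4}
  B4 → ∅
  B5 → ∅

φ for g: defs {B0,B1,B2,B3}
  DF⁺ = {B3,B4}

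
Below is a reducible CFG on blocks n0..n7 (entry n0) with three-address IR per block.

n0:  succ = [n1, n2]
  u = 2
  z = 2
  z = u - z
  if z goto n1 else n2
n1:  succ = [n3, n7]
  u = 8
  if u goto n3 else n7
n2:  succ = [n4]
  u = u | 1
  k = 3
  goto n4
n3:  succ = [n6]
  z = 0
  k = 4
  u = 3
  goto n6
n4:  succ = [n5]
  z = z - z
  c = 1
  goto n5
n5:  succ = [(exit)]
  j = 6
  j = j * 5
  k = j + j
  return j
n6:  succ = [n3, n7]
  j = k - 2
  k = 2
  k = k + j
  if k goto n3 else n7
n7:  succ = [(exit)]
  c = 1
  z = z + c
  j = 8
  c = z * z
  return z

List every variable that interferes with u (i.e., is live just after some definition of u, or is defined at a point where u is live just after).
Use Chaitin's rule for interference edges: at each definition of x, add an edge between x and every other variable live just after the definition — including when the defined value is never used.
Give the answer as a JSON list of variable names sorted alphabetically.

def/use:
  n0: def={u,z} ue=∅
  n1: def={u} ue=∅
  n2: def={k,u} ue={u}
  n3: def={k,u,z} ue=∅
  n4: def={c,z} ue={z}
  n5: def={j,k} ue=∅
  n6: def={j,k} ue={k}
  n7: def={c,j,z} ue={z}

Liveness:
  n0 li=∅ lo={u,z}
  n1 li={z} lo={z}
  n2 li={u,z} lo={z}
  n3 li=∅ lo={k,z}
  n4 li={z} lo=∅
  n5 li=∅ lo=∅
  n6 li={k,z} lo={z}
  n7 li={z} lo=∅

Conflict graph:
  c: {z}
  j: {k,z}
  k: {j,u,z}
  u: {k,z}
  z: {c,j,k,u}

N(u) = ["k", "z"]

Answer: ["k", "z"]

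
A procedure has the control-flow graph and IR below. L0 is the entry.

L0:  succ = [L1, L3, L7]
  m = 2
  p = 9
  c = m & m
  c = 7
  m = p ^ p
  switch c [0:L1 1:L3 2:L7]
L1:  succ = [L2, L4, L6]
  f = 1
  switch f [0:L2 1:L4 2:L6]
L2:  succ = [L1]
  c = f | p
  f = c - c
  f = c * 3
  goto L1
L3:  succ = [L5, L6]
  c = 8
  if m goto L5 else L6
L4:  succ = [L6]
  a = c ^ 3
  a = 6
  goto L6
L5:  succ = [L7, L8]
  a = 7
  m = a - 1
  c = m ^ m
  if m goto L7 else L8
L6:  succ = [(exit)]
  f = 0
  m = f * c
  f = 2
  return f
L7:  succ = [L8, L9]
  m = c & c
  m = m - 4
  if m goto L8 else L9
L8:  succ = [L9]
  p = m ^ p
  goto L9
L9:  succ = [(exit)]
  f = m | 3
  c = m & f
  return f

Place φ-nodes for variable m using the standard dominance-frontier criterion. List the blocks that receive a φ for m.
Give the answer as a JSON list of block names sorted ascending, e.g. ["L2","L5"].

Answer: ["L7", "L8", "L9"]

Analysis:
idom tree: L1←L0 L2←L1 L3←L0 L4←L1 L5←L3 L6←L0 L7←L0 L8←L0 L9←L0
Dom at joins:
  L1: preds {L0,L2}: {L0} ∩ {L0,L1,L2} = {L0}; idom=L0
  L6: preds {L1,L3,L4}: {L0,L1} ∩ {L0,L3} ∩ {L0,L1,L4} = {L0}; idom=L0
  L7: preds {L0,L5}: {L0} ∩ {L0,L3,L5} = {L0}; idom=L0
  L8: preds {L5,L7}: {L0,L3,L5} ∩ {L0,L7} = {L0}; idom=L0
  L9: preds {L7,L8}: {L0,L7} ∩ {L0,L8} = {L0}; idom=L0

DF walk-up:
  join L1 pred L0: · stop@L0
  join L1 pred L2: L2→L1 stop@L0
  join L6 pred L1: L1 stop@L0
  join L6 pred L3: L3 stop@L0
  join L6 pred L4: L4→L1 stop@L0
  join L7 pred L0: · stop@L0
  join L7 pred L5: L5→L3 stop@L0
  join L8 pred L5: L5→L3 stop@L0
  join L8 pred L7: L7 stop@L0
  join L9 pred L7: L7 stop@L0
  join L9 pred L8: L8 stop@L0
  L0 → ∅
  L1 → {L1,L6}
  L2 → {L1}
  L3 → {L6,L7,L8}
  L4 → {L6}
  L5 → {L7,L8}
  L6 → ∅
  L7 → {L8,L9}
  L8 → {L9}
  L9 → ∅

φ for m: defs {L0,L5,L6,L7}
  DF⁺ = {L7,L8,L9}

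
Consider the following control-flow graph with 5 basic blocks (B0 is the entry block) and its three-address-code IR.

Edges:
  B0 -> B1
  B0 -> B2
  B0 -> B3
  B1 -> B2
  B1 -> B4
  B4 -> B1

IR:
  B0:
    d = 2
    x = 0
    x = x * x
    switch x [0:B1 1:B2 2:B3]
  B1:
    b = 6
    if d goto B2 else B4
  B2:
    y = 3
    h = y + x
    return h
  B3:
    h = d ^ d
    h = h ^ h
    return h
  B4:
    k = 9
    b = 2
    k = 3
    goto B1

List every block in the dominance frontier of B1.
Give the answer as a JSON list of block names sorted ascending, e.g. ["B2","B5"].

Answer: ["B1", "B2"]

Analysis:
idom tree: B1←B0 B2←B0 B3←B0 B4←B1
Join-block Dom:
  B1: preds {B0,B4}: {B0} ∩ {B0,B1,B4} = {B0}; idom=B0
  B2: preds {B0,B1}: {B0} ∩ {B0,B1} = {B0}; idom=B0

DF walk-up:
  join B1 pred B0: · stop@B0
  join B1 pred B4: B4→B1 stop@B0
  join B2 pred B0: · stop@B0
  join B2 pred B1: B1 stop@B0
  DF(B0)=∅
  DF(B1)={B1,B2}
  DF(B2)=∅
  DF(B3)=∅
  DF(B4)={B1}

DF(B1) = ["B1", "B2"]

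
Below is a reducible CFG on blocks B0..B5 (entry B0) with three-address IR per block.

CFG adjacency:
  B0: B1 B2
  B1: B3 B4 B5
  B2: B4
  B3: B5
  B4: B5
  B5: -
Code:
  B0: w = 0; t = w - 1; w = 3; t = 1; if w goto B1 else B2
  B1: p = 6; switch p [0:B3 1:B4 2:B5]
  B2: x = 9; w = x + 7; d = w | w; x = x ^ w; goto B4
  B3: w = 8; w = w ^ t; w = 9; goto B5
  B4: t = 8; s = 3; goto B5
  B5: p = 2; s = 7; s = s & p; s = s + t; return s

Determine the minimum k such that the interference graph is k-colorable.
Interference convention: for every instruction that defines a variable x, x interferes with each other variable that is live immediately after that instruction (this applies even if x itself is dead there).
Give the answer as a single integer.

Block summaries:
  B0 def {t,w} use ∅
  B1 def {p} use ∅
  B2 def {d,w,x} use ∅
  B3 def {w} use {t}
  B4 def {s,t} use ∅
  B5 def {p,s} use {t}

Liveness:
  B0 li=∅ lo={t}
  B1 li={t} lo={t}
  B2 li=∅ lo=∅
  B3 li={t} lo={t}
  B4 li=∅ lo={t}
  B5 li={t} lo=∅

Interfere edges:
  d: {w,x}
  p: {s,t}
  s: {p,t}
  t: {p,s,w}
  w: {d,t,x}
  x: {d,w}

Colouring:
  clique {d,w,x} ⇒ need ≥ 3
  3-colouring: c0={d,t}  c1={p,w}  c2={s,x}
  χ = 3

Answer: 3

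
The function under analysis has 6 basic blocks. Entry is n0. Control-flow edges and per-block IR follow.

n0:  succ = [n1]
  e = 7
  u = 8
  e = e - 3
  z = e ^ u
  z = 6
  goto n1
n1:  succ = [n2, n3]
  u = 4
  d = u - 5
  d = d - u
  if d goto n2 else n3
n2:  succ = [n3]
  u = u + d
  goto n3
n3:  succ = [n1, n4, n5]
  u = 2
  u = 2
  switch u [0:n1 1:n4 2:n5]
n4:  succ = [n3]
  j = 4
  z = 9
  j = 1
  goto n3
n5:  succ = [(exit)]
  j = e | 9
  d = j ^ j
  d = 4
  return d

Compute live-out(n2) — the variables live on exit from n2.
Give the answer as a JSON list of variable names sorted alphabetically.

Answer: ["e"]

Derivation:
def/use:
  n0: {e,u,z} / ∅
  n1: {d,u} / ∅
  n2: {u} / {d,u}
  n3: {u} / ∅
  n4: {j,z} / ∅
  n5: {d,j} / {e}

Liveness:
  n0: in=∅ out={e}
  n1: in={e} out={d,e,u}
  n2: in={d,e,u} out={e}
  n3: in={e} out={e}
  n4: in={e} out={e}
  n5: in={e} out=∅

live-out(n2) = ["e"]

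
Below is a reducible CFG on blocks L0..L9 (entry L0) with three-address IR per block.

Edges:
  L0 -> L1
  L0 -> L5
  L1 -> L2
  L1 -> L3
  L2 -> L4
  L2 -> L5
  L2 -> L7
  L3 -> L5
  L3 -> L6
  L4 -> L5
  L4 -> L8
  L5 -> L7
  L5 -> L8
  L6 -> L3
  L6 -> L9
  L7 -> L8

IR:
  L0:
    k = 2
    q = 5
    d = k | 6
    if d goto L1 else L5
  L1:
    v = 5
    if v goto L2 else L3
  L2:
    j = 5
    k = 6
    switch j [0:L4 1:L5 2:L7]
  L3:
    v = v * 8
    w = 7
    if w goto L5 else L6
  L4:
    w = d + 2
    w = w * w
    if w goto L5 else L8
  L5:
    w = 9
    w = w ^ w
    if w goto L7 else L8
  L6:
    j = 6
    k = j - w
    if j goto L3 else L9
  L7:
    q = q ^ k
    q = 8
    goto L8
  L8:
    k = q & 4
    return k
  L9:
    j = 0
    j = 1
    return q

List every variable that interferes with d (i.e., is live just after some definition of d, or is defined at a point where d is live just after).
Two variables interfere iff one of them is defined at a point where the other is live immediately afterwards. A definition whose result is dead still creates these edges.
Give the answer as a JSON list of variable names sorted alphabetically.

Per-block:
  L0: def={d,k,q} ue=∅
  L1: def={v} ue=∅
  L2: def={j,k} ue=∅
  L3: def={v,w} ue={v}
  L4: def={w} ue={d}
  L5: def={w} ue=∅
  L6: def={j,k} ue={w}
  L7: def={q} ue={k,q}
  L8: def={k} ue={q}
  L9: def={j} ue={q}

Live sets:
  live L0: ∅→{d,k,q}
  live L1: {d,k,q}→{d,k,q,v}
  live L2: {d,q}→{d,k,q}
  live L3: {k,q,v}→{k,q,v,w}
  live L4: {d,k,q}→{k,q}
  live L5: {k,q}→{k,q}
  live L6: {q,v,w}→{k,q,v}
  live L7: {k,q}→{q}
  live L8: {q}→∅
  live L9: {q}→∅

Interference:
  d: {j,k,q,v}
  j: {d,k,q,v,w}
  k: {d,j,q,v,w}
  q: {d,j,k,v,w}
  v: {d,j,k,q,w}
  w: {j,k,q,v}

N(d) = ["j", "k", "q", "v"]

Answer: ["j", "k", "q", "v"]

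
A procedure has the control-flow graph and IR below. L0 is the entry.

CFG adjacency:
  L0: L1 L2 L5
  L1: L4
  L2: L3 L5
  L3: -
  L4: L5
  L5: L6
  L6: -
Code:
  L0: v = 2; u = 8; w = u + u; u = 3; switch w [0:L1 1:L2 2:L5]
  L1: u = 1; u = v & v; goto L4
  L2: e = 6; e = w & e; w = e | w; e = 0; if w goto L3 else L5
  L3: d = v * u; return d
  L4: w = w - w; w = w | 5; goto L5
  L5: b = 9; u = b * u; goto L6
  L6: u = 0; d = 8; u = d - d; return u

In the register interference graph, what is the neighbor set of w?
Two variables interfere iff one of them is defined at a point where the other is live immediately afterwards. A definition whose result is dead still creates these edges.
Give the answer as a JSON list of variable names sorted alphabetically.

Answer: ["e", "u", "v"]

Analysis:
Block summaries:
  L0 def {u,v,w} use ∅
  L1 def {u} use {v}
  L2 def {e,w} use {w}
  L3 def {d} use {u,v}
  L4 def {w} use {w}
  L5 def {b,u} use {u}
  L6 def {d,u} use ∅

Backward fixpoint:
  L0 li=∅ lo={u,v,w}
  L1 li={v,w} lo={u,w}
  L2 li={u,v,w} lo={u,v}
  L3 li={u,v} lo=∅
  L4 li={u,w} lo={u}
  L5 li={u} lo=∅
  L6 li=∅ lo=∅

Interference:
  b: {u}
  d: ∅
  e: {u,v,w}
  u: {b,e,v,w}
  v: {e,u,w}
  w: {e,u,v}

N(w) = ["e", "u", "v"]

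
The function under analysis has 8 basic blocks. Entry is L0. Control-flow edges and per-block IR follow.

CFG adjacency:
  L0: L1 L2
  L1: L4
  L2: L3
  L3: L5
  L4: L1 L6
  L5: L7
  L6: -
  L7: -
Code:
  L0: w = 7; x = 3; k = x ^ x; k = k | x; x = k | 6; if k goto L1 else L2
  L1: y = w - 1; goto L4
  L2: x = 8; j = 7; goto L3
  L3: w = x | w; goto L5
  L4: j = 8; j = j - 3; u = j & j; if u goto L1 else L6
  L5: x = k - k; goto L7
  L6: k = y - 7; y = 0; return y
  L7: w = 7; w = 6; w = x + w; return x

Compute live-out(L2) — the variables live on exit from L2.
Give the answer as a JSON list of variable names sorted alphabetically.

Block summaries:
  L0: def={k,w,x} ue=∅
  L1: def={y} ue={w}
  L2: def={j,x} ue=∅
  L3: def={w} ue={w,x}
  L4: def={j,u} ue=∅
  L5: def={x} ue={k}
  L6: def={k,y} ue={y}
  L7: def={w} ue={x}

Liveness:
  L0: in=∅ out={k,w}
  L1: in={w} out={w,y}
  L2: in={k,w} out={k,w,x}
  L3: in={k,w,x} out={k}
  L4: in={w,y} out={w,y}
  L5: in={k} out={x}
  L6: in={y} out=∅
  L7: in={x} out=∅

live-out(L2) = ["k", "w", "x"]

Answer: ["k", "w", "x"]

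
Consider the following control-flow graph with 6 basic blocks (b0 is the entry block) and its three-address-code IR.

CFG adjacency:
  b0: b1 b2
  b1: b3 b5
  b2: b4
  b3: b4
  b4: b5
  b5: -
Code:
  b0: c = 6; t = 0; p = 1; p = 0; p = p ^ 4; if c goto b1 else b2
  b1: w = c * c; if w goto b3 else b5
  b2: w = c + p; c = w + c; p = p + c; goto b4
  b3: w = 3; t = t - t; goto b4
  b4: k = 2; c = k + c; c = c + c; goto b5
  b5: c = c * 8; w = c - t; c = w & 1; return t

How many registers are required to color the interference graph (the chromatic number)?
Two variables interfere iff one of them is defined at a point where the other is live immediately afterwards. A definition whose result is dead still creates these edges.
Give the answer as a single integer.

def/use:
  b0: {c,p,t} / ∅
  b1: {w} / {c}
  b2: {c,p,w} / {c,p}
  b3: {t,w} / {t}
  b4: {c,k} / {c}
  b5: {c,w} / {c,t}

Liveness:
  b0 li=∅ lo={c,p,t}
  b1 li={c,t} lo={c,t}
  b2 li={c,p,t} lo={c,t}
  b3 li={c,t} lo={c,t}
  b4 li={c,t} lo={c,t}
  b5 li={c,t} lo=∅

Conflict graph:
  c: {k,p,t,w}
  k: {c,t}
  p: {c,t,w}
  t: {c,k,p,w}
  w: {c,p,t}

Chromatic number:
  clique {c,p,t,w} ⇒ need ≥ 4
  4-colouring: R0={c}  R1={t}  R2={k,p}  R3={w}
  χ = 4

Answer: 4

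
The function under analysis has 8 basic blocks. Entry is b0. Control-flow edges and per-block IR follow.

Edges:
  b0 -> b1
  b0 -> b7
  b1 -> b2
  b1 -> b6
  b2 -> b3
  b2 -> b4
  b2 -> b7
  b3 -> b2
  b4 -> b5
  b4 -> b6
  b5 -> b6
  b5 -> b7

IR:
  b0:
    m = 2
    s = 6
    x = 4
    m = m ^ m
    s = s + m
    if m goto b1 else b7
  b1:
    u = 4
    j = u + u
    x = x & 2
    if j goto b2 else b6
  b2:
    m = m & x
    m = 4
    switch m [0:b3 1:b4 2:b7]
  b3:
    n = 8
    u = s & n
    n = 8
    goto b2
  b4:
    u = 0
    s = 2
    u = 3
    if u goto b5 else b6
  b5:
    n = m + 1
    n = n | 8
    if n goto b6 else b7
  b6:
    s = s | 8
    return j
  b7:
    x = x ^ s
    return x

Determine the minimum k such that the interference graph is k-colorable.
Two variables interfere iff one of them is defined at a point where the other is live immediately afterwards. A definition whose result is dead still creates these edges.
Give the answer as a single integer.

Per-block:
  b0: def={m,s,x} ue=∅
  b1: def={j,u,x} ue={x}
  b2: def={m} ue={m,x}
  b3: def={n,u} ue={s}
  b4: def={s,u} ue=∅
  b5: def={n} ue={m}
  b6: def={s} ue={j,s}
  b7: def={x} ue={s,x}

Live sets:
  live b0: ∅→{m,s,x}
  live b1: {m,s,x}→{j,m,s,x}
  live b2: {j,m,s,x}→{j,m,s,x}
  live b3: {j,m,s,x}→{j,m,s,x}
  live b4: {j,m,x}→{j,m,s,x}
  live b5: {j,m,s,x}→{j,s,x}
  live b6: {j,s}→∅
  live b7: {s,x}→∅

Interfere edges:
  j — {m,n,s,u,x}
  m — {j,n,s,u,x}
  n — {j,m,s,x}
  s — {j,m,n,u,x}
  u — {j,m,s,x}
  x — {j,m,n,s,u}

Registers:
  {j,m,n,s,x} pairwise interfere (5-clique) ⇒ χ ≥ 5
  assign j→R0 m→R1 n→R4 s→R2 u→R4 x→R3 — no edge inside a register ⇒ χ ≤ 5
  χ = 5

Answer: 5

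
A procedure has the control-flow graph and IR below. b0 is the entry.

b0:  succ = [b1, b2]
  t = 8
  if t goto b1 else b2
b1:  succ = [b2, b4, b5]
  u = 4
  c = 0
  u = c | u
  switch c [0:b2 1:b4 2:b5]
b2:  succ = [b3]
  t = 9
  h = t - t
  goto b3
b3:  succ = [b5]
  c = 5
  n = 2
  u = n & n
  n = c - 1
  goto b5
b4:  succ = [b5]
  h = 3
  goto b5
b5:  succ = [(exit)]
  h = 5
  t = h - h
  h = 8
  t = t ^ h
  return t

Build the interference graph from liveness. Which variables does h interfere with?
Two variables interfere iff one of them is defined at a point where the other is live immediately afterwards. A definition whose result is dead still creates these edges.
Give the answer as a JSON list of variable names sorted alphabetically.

Answer: ["t"]

Working:
Per-block:
  b0 def {t} use ∅
  b1 def {c,u} use ∅
  b2 def {h,t} use ∅
  b3 def {c,n,u} use ∅
  b4 def {h} use ∅
  b5 def {h,t} use ∅

Backward fixpoint:
  live b0: ∅→∅
  live b1: ∅→∅
  live b2: ∅→∅
  live b3: ∅→∅
  live b4: ∅→∅
  live b5: ∅→∅

Interfere edges:
  c↔{n,u}
  h↔{t}
  n↔{c}
  t↔{h}
  u↔{c}

N(h) = ["t"]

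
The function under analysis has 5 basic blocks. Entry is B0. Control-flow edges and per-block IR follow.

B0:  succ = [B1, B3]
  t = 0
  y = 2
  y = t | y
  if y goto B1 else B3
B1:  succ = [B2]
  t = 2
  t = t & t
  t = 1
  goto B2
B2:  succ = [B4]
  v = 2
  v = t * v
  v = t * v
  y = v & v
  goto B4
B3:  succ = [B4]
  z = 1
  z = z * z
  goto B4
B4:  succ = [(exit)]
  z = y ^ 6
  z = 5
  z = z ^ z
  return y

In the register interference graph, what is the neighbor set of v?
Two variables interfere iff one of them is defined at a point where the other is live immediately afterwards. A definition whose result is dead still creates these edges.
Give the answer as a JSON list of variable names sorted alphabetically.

Per-block:
  B0 def {t,y} use ∅
  B1 def {t} use ∅
  B2 def {v,y} use {t}
  B3 def {z} use ∅
  B4 def {z} use {y}

Live sets:
  live B0: ∅→{y}
  live B1: ∅→{t}
  live B2: {t}→{y}
  live B3: {y}→{y}
  live B4: {y}→∅

Conflict graph:
  t: {v,y}
  v: {t}
  y: {t,z}
  z: {y}

N(v) = ["t"]

Answer: ["t"]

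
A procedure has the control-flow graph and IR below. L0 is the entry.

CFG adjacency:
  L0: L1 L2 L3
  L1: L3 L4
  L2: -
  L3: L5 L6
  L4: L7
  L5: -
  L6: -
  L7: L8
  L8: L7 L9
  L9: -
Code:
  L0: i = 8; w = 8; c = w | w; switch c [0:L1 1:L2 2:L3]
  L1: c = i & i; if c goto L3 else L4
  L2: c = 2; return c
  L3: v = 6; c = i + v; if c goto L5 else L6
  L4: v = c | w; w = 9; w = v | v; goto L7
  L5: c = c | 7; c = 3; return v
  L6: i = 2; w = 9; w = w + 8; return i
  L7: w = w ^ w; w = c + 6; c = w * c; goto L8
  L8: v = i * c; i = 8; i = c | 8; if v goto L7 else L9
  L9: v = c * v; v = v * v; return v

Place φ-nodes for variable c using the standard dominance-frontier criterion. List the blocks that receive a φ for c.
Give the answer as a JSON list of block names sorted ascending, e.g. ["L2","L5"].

idom tree: L1←L0 L2←L0 L3←L0 L4←L1 L5←L3 L6←L3 L7←L4 L8←L7 L9←L8
Dom at joins:
  L3: preds {L0,L1}: {L0} ∩ {L0,L1} = {L0}; idom=L0
  L7: preds {L4,L8}: {L0,L1,L4} ∩ {L0,L1,L4,L7,L8} = {L0,L1,L4}; idom=L4

DF derivation:
  L3←L0: walk · to L0
  L3←L1: walk L1 to L0
  L7←L4: walk · to L4
  L7←L8: walk L8→L7 to L4
  DF(L0)=∅
  DF(L1)={L3}
  DF(L2)=∅
  DF(L3)=∅
  DF(L4)=∅
  DF(L5)=∅
  DF(L6)=∅
  DF(L7)={L7}
  DF(L8)={L7}
  DF(L9)=∅

φ for c: defs {L0,L1,L2,L3,L5,L7}
  DF⁺ = {L3,L7}

Answer: ["L3", "L7"]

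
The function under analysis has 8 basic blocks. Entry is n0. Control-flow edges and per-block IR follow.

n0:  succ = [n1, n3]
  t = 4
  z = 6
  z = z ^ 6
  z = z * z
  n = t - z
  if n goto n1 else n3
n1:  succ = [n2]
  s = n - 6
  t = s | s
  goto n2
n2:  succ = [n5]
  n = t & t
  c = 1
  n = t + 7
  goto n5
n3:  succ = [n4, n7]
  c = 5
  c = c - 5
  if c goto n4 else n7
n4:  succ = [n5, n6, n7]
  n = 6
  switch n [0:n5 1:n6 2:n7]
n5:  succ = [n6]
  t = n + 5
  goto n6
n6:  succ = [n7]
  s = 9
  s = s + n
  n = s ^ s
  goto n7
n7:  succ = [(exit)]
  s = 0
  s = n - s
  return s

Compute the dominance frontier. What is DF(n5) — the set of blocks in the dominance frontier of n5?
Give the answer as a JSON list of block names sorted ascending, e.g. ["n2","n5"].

idom tree: n1←n0 n2←n1 n3←n0 n4←n3 n5←n0 n6←n0 n7←n0
Dom∩ at merges:
  n5: preds {n2,n4}: {n0,n1,n2} ∩ {n0,n3,n4} = {n0}; idom=n0
  n6: preds {n4,n5}: {n0,n3,n4} ∩ {n0,n5} = {n0}; idom=n0
  n7: preds {n3,n4,n6}: {n0,n3} ∩ {n0,n3,n4} ∩ {n0,n6} = {n0}; idom=n0

Frontier:
  join n5 pred n2: n2→n1 stop@n0
  join n5 pred n4: n4→n3 stop@n0
  join n6 pred n4: n4→n3 stop@n0
  join n6 pred n5: n5 stop@n0
  join n7 pred n3: n3 stop@n0
  join n7 pred n4: n4→n3 stop@n0
  join n7 pred n6: n6 stop@n0
  n0 → ∅
  n1 → {n5}
  n2 → {n5}
  n3 → {n5,n6,n7}
  n4 → {n5,n6,n7}
  n5 → {n6}
  n6 → {n7}
  n7 → ∅

DF(n5) = ["n6"]

Answer: ["n6"]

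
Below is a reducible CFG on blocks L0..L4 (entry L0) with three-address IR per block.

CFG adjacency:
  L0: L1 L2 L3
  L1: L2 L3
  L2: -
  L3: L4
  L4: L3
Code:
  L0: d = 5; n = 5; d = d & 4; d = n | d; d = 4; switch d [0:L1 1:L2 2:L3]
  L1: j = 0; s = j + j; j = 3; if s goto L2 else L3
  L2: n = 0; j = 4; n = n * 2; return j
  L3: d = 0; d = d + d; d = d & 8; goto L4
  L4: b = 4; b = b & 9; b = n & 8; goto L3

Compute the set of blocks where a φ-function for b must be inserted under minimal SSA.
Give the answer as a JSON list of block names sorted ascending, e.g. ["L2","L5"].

Answer: ["L3"]

Analysis:
idom tree: L1←L0 L2←L0 L3←L0 L4←L3
Dom at joins:
  L2: preds {L0,L1}: {L0} ∩ {L0,L1} = {L0}; idom=L0
  L3: preds {L0,L1,L4}: {L0} ∩ {L0,L1} ∩ {L0,L3,L4} = {L0}; idom=L0

DF derivation:
  L2←L0: walk · to L0
  L2←L1: walk L1 to L0
  L3←L0: walk · to L0
  L3←L1: walk L1 to L0
  L3←L4: walk L4→L3 to L0
  DF(L0)=∅
  DF(L1)={L2,L3}
  DF(L2)=∅
  DF(L3)={L3}
  DF(L4)={L3}

φ for b: defs {L4}
  DF⁺ = {L3}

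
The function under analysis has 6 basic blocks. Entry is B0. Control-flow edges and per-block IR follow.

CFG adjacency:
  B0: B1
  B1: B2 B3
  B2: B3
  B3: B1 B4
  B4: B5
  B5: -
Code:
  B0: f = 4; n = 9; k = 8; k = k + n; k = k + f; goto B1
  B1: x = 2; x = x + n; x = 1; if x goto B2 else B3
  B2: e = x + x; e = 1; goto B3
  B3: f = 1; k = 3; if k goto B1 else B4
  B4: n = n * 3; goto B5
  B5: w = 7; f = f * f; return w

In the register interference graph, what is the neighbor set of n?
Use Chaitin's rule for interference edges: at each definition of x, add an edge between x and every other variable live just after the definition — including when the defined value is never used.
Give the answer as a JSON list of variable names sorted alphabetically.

Block summaries:
  B0: def={f,k,n} ue=∅
  B1: def={x} ue={n}
  B2: def={e} ue={x}
  B3: def={f,k} ue=∅
  B4: def={n} ue={n}
  B5: def={f,w} ue={f}

Live sets:
  live B0: ∅→{n}
  live B1: {n}→{n,x}
  live B2: {n,x}→{n}
  live B3: {n}→{f,n}
  live B4: {f,n}→{f}
  live B5: {f}→∅

Interfere edges:
  e: {n}
  f: {k,n,w}
  k: {f,n}
  n: {e,f,k,x}
  w: {f}
  x: {n}

N(n) = ["e", "f", "k", "x"]

Answer: ["e", "f", "k", "x"]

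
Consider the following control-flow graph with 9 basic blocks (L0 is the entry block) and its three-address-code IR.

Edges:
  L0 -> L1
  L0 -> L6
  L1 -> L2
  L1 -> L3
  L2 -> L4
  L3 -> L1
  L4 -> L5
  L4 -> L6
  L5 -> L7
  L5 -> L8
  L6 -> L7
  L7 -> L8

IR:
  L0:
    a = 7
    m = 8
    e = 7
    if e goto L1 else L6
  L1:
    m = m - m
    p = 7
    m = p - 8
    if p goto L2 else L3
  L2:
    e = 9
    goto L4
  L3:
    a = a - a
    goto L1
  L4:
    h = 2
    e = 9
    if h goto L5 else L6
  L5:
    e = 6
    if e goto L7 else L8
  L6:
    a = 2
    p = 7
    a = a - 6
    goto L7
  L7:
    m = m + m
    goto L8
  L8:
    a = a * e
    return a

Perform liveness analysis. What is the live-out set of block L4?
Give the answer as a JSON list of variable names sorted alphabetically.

Answer: ["a", "e", "m"]

Working:
def/use:
  L0: def={a,e,m} ue=∅
  L1: def={m,p} ue={m}
  L2: def={e} ue=∅
  L3: def={a} ue={a}
  L4: def={e,h} ue=∅
  L5: def={e} ue=∅
  L6: def={a,p} ue=∅
  L7: def={m} ue={m}
  L8: def={a} ue={a,e}

Live sets:
  L0 li=∅ lo={a,e,m}
  L1 li={a,m} lo={a,m}
  L2 li={a,m} lo={a,m}
  L3 li={a,m} lo={a,m}
  L4 li={a,m} lo={a,e,m}
  L5 li={a,m} lo={a,e,m}
  L6 li={e,m} lo={a,e,m}
  L7 li={a,e,m} lo={a,e}
  L8 li={a,e} lo=∅

live-out(L4) = ["a", "e", "m"]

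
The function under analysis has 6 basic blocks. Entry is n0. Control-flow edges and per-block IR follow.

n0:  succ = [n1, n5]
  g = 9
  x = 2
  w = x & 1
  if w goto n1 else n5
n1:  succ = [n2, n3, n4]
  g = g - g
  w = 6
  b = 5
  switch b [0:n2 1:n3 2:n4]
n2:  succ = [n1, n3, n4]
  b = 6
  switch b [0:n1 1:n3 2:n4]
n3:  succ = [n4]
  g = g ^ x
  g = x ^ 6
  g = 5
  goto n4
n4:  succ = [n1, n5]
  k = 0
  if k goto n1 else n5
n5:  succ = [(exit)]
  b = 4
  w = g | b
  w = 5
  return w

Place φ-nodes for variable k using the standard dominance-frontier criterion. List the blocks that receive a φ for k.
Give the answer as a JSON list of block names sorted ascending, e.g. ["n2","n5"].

Answer: ["n1", "n5"]

Derivation:
idom tree: n1←n0 n2←n1 n3←n1 n4←n1 n5←n0
Dom at joins:
  n1: preds {n0,n2,n4}: {n0} ∩ {n0,n1,n2} ∩ {n0,n1,n4} = {n0}; idom=n0
  n3: preds {n1,n2}: {n0,n1} ∩ {n0,n1,n2} = {n0,n1}; idom=n1
  n4: preds {n1,n2,n3}: {n0,n1} ∩ {n0,n1,n2} ∩ {n0,n1,n3} = {n0,n1}; idom=n1
  n5: preds {n0,n4}: {n0} ∩ {n0,n1,n4} = {n0}; idom=n0

Frontier:
  join n1 pred n0: · stop@n0
  join n1 pred n2: n2→n1 stop@n0
  join n1 pred n4: n4→n1 stop@n0
  join n3 pred n1: · stop@n1
  join n3 pred n2: n2 stop@n1
  join n4 pred n1: · stop@n1
  join n4 pred n2: n2 stop@n1
  join n4 pred n3: n3 stop@n1
  join n5 pred n0: · stop@n0
  join n5 pred n4: n4→n1 stop@n0
  DF(n0)=∅
  DF(n1)={n1,n5}
  DF(n2)={n1,n3,n4}
  DF(n3)={n4}
  DF(n4)={n1,n5}
  DF(n5)=∅

φ for k: defs {n4}
  DF⁺ = {n1,n5}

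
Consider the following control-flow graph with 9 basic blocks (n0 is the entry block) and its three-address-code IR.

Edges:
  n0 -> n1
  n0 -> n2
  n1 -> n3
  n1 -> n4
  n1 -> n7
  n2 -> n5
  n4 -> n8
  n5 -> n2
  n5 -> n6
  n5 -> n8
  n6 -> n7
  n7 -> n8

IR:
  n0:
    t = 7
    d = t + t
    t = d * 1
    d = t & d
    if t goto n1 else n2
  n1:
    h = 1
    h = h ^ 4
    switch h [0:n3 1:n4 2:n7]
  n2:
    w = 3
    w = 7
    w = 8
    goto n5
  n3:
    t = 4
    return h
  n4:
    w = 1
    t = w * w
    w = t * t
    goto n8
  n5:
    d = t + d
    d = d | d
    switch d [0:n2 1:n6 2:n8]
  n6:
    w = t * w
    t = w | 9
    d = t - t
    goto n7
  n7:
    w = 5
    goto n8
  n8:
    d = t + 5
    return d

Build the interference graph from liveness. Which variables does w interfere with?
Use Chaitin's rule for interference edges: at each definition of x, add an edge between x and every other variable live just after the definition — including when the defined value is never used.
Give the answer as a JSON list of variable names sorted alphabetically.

Block summaries:
  n0 def {d,t} use ∅
  n1 def {h} use ∅
  n2 def {w} use ∅
  n3 def {t} use {h}
  n4 def {t,w} use ∅
  n5 def {d} use {d,t}
  n6 def {d,t,w} use {t,w}
  n7 def {w} use ∅
  n8 def {d} use {t}

Liveness:
  n0 li=∅ lo={d,t}
  n1 li={t} lo={h,t}
  n2 li={d,t} lo={d,t,w}
  n3 li={h} lo=∅
  n4 li=∅ lo={t}
  n5 li={d,t,w} lo={d,t,w}
  n6 li={t,w} lo={t}
  n7 li={t} lo={t}
  n8 li={t} lo=∅

Interfere edges:
  d: {t,w}
  h: {t}
  t: {d,h,w}
  w: {d,t}

N(w) = ["d", "t"]

Answer: ["d", "t"]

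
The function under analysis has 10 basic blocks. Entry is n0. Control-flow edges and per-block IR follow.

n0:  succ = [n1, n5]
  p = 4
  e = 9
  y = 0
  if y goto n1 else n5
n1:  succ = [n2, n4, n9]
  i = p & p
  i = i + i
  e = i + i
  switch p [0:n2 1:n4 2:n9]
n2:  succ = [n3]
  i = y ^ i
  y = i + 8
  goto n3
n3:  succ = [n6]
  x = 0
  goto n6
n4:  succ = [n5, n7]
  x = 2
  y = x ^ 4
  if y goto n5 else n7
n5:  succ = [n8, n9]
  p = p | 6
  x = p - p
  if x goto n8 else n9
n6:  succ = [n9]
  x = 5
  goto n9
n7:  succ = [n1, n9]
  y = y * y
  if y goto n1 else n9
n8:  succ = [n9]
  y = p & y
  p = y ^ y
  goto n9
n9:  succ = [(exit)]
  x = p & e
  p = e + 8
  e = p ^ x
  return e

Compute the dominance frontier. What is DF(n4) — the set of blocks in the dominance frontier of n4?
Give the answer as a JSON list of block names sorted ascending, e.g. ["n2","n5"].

idom tree: n1←n0 n2←n1 n3←n2 n4←n1 n5←n0 n6←n3 n7←n4 n8←n5 n9←n0
Dom∩ at merges:
  n1: preds {n0,n7}: {n0} ∩ {n0,n1,n4,n7} = {n0}; idom=n0
  n5: preds {n0,n4}: {n0} ∩ {n0,n1,n4} = {n0}; idom=n0
  n9: preds {n1,n5,n6,n7,n8}: {n0,n1} ∩ {n0,n5} ∩ {n0,n1,n2,n3,n6} ∩ {n0,n1,n4,n7} ∩ {n0,n5,n8} = {n0}; idom=n0

DF walk-up:
  join n1 pred n0: · stop@n0
  join n1 pred n7: n7→n4→n1 stop@n0
  join n5 pred n0: · stop@n0
  join n5 pred n4: n4→n1 stop@n0
  join n9 pred n1: n1 stop@n0
  join n9 pred n5: n5 stop@n0
  join n9 pred n6: n6→n3→n2→n1 stop@n0
  join n9 pred n7: n7→n4→n1 stop@n0
  join n9 pred n8: n8→n5 stop@n0
  n0 → ∅
  n1 → {n1,n5,n9}
  n2 → {n9}
  n3 → {n9}
  n4 → {n1,n5,n9}
  n5 → {n9}
  n6 → {n9}
  n7 → {n1,n9}
  n8 → {n9}
  n9 → ∅

DF(n4) = ["n1", "n5", "n9"]

Answer: ["n1", "n5", "n9"]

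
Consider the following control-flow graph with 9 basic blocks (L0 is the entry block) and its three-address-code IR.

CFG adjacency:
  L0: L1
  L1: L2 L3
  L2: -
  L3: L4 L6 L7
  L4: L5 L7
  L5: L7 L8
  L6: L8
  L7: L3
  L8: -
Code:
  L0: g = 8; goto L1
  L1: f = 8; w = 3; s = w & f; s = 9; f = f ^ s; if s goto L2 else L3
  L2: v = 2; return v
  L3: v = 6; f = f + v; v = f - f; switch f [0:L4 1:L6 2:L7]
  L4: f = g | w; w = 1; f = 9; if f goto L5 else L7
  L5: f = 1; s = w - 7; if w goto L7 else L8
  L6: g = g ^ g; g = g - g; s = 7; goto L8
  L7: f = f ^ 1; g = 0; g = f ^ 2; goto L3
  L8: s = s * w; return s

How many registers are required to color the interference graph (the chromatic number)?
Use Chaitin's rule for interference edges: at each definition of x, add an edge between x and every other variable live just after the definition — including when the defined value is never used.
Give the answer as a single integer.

Per-block:
  L0 def {g} use ∅
  L1 def {f,s,w} use ∅
  L2 def {v} use ∅
  L3 def {f,v} use {f}
  L4 def {f,w} use {g,w}
  L5 def {f,s} use {w}
  L6 def {g,s} use {g}
  L7 def {f,g} use {f}
  L8 def {s} use {s,w}

Liveness:
  L0: in=∅ out={g}
  L1: in={g} out={f,g,w}
  L2: in=∅ out=∅
  L3: in={f,g,w} out={f,g,w}
  L4: in={g,w} out={f,w}
  L5: in={w} out={f,s,w}
  L6: in={g,w} out={s,w}
  L7: in={f,w} out={f,g,w}
  L8: in={s,w} out=∅

Conflict graph:
  f↔{g,s,v,w}
  g↔{f,s,v,w}
  s↔{f,g,w}
  v↔{f,g,w}
  w↔{f,g,s,v}

Registers:
  lower bound: {f,g,s,w} mutually conflict ⇒ χ ≥ 4
  4-colouring: r0={f}  r1={g}  r2={w}  r3={s,v}
  χ = 4

Answer: 4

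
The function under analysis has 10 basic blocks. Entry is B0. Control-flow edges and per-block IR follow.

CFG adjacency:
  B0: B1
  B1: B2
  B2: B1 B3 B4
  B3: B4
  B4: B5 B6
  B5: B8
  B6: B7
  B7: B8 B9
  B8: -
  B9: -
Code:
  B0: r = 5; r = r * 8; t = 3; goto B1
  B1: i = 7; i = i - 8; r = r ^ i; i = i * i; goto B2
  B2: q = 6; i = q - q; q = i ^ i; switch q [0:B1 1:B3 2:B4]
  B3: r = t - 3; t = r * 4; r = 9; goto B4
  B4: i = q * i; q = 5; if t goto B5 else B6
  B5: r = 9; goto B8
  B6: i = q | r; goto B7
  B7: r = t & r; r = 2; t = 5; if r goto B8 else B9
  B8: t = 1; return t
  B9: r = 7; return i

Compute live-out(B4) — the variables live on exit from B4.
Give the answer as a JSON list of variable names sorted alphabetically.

def/use:
  B0 def {r,t} use ∅
  B1 def {i,r} use {r}
  B2 def {i,q} use ∅
  B3 def {r,t} use {t}
  B4 def {i,q} use {i,q,t}
  B5 def {r} use ∅
  B6 def {i} use {q,r}
  B7 def {r,t} use {r,t}
  B8 def {t} use ∅
  B9 def {r} use {i}

Backward fixpoint:
  B0: in=∅ out={r,t}
  B1: in={r,t} out={r,t}
  B2: in={r,t} out={i,q,r,t}
  B3: in={i,q,t} out={i,q,r,t}
  B4: in={i,q,r,t} out={q,r,t}
  B5: in=∅ out=∅
  B6: in={q,r,t} out={i,r,t}
  B7: in={i,r,t} out={i}
  B8: in=∅ out=∅
  B9: in={i} out=∅

live-out(B4) = ["q", "r", "t"]

Answer: ["q", "r", "t"]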